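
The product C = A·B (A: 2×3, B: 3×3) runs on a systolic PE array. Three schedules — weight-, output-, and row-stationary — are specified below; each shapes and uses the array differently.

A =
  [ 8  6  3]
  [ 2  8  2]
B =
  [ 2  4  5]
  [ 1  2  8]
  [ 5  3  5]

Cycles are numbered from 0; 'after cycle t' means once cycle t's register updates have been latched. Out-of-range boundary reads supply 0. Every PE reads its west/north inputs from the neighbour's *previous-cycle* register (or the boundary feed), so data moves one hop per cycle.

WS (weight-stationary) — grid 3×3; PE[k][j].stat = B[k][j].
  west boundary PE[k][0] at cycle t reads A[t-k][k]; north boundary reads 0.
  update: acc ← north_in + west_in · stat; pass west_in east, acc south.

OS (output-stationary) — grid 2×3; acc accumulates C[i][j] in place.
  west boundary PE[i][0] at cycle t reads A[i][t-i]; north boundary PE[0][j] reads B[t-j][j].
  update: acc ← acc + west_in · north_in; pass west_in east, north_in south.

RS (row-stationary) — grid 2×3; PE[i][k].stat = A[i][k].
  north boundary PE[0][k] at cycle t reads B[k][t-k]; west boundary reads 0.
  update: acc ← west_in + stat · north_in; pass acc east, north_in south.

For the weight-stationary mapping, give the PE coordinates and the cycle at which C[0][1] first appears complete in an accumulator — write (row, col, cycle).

(row, col, cycle) = (2, 1, 3)

WS — PE[2][1] is where C[0][1] collects:
  cycle 0: PE[2][1] → acc 0, east 0, south 0
  cycle 1: PE[2][1] → acc 0, east 0, south 0
  cycle 2: PE[2][1] → acc 0, east 0, south 0
  cycle 3: PE[2][1] → acc 53, east 3, south 53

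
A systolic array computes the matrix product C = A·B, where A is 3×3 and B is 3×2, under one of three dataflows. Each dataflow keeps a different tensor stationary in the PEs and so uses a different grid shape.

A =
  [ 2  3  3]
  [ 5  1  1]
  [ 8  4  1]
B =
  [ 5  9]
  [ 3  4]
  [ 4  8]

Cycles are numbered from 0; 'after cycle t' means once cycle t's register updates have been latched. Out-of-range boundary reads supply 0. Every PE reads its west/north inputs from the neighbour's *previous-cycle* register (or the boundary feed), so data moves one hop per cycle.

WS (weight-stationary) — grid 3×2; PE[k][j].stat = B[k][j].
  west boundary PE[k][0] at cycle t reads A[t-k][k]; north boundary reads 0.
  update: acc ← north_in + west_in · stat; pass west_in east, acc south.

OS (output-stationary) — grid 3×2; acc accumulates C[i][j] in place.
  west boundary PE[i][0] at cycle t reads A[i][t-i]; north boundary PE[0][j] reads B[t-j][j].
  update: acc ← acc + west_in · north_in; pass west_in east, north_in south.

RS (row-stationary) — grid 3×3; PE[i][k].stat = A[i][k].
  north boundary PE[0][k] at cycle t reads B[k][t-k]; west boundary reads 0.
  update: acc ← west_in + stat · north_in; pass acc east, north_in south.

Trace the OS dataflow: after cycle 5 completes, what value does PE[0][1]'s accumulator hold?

OS on a 3×2 grid — tracing PE[0][1] and its feeders:
  @0  [0,0]  acc 10  |  →2  ↓5
  @0  [0,1]  acc 0  |  →0  ↓0
  @1  [0,0]  acc 19  |  →3  ↓3
  @1  [0,1]  acc 18  |  →2  ↓9
  @2  [0,0]  acc 31  |  →3  ↓4
  @2  [0,1]  acc 30  |  →3  ↓4
  @3  [0,0]  acc 31  |  →0  ↓0
  @3  [0,1]  acc 54  |  →3  ↓8
  @4  [0,0]  acc 31  |  →0  ↓0
  @4  [0,1]  acc 54  |  →0  ↓0
  @5  [0,0]  acc 31  |  →0  ↓0
  @5  [0,1]  acc 54  |  →0  ↓0

PE[0][1].acc = 54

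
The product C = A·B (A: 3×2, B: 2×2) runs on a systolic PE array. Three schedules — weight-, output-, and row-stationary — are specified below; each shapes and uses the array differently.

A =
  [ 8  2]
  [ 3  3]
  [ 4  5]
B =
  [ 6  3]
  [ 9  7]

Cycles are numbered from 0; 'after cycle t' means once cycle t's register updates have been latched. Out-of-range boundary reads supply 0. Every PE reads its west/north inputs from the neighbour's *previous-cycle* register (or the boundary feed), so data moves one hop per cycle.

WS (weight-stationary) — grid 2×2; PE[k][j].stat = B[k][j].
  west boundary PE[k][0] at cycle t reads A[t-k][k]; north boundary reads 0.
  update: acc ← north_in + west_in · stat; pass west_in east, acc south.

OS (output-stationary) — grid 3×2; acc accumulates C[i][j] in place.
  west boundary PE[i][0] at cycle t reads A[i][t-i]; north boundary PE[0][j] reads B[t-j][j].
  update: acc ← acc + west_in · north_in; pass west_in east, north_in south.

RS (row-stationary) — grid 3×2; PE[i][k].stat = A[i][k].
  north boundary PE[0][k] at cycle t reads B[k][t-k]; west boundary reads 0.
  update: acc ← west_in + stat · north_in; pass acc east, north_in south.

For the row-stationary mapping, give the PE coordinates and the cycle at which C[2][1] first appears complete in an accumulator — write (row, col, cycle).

Under RS, C[2][1] lands at PE[2][1]:
  [0] (2,1) acc=0 (h:0 v:0)
  [1] (2,1) acc=0 (h:0 v:0)
  [2] (2,1) acc=0 (h:0 v:0)
  [3] (2,1) acc=69 (h:69 v:9)
  [4] (2,1) acc=47 (h:47 v:7)

(row, col, cycle) = (2, 1, 4)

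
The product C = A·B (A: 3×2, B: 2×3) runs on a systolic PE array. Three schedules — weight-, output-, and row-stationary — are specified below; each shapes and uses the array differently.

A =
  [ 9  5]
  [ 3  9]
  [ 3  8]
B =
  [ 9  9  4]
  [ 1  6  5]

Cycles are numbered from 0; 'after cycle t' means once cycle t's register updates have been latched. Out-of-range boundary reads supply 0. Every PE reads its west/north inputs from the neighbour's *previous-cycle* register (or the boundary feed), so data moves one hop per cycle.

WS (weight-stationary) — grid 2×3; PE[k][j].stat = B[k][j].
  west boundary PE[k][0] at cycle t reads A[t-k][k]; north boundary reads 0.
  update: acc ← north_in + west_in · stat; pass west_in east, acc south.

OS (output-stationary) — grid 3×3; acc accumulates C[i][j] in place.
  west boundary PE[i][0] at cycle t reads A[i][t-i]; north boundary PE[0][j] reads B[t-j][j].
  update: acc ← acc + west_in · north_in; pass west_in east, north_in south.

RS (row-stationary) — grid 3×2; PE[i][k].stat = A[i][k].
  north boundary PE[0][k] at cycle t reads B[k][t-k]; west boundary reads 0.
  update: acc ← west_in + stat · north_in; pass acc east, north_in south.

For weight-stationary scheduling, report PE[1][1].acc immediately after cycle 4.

WS on a 2×3 grid — tracing PE[1][1] and its feeders:
  @0  [0,1]  acc 0  |  →0  ↓0
  @0  [1,0]  acc 0  |  →0  ↓0
  @0  [1,1]  acc 0  |  →0  ↓0
  @1  [0,1]  acc 81  |  →9  ↓81
  @1  [1,0]  acc 86  |  →5  ↓86
  @1  [1,1]  acc 0  |  →0  ↓0
  @2  [0,1]  acc 27  |  →3  ↓27
  @2  [1,0]  acc 36  |  →9  ↓36
  @2  [1,1]  acc 111  |  →5  ↓111
  @3  [0,1]  acc 27  |  →3  ↓27
  @3  [1,0]  acc 35  |  →8  ↓35
  @3  [1,1]  acc 81  |  →9  ↓81
  @4  [0,1]  acc 0  |  →0  ↓0
  @4  [1,0]  acc 0  |  →0  ↓0
  @4  [1,1]  acc 75  |  →8  ↓75

PE[1][1].acc = 75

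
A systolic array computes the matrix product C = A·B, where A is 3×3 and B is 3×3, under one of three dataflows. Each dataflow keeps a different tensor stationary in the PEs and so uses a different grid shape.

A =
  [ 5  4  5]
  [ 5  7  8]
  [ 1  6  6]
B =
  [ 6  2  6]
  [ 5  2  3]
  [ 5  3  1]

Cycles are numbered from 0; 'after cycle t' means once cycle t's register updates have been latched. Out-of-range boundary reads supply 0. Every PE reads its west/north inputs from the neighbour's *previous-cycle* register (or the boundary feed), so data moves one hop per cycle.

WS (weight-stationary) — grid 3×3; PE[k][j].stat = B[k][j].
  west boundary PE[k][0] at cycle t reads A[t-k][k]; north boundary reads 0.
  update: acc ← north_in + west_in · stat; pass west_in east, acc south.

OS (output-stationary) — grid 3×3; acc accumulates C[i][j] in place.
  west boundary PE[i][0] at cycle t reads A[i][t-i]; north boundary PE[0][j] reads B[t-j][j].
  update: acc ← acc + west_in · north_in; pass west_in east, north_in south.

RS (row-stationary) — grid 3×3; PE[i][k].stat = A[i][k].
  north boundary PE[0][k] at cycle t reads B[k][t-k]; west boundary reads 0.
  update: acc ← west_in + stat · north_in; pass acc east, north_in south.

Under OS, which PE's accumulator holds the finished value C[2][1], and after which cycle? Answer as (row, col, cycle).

OS: C[2][1] accumulates in PE[2][1]:
  t=0 PE[2][1]: acc=0 h=0 v=0
  t=1 PE[2][1]: acc=0 h=0 v=0
  t=2 PE[2][1]: acc=0 h=0 v=0
  t=3 PE[2][1]: acc=2 h=1 v=2
  t=4 PE[2][1]: acc=14 h=6 v=2
  t=5 PE[2][1]: acc=32 h=6 v=3

(row, col, cycle) = (2, 1, 5)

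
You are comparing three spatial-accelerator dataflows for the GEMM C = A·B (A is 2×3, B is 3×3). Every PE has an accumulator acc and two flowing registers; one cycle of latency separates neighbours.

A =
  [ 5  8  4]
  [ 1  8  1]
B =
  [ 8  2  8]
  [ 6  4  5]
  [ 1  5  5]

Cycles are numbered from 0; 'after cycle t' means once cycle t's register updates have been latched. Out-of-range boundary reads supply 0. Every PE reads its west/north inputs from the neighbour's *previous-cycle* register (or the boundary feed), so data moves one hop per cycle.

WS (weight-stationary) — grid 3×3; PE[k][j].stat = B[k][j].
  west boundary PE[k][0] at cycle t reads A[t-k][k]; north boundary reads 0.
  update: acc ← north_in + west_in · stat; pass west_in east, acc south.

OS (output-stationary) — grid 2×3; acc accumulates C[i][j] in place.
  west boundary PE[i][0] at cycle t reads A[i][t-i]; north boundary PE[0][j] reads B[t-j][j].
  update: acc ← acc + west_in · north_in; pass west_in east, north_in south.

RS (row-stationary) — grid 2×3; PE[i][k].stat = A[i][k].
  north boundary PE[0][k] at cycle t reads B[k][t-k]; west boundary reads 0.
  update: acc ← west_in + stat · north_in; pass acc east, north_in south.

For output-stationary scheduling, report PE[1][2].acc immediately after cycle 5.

OS on a 2×3 grid — tracing PE[1][2] and its feeders:
  @0  [0,2]  acc 0  |  →0  ↓0
  @0  [1,1]  acc 0  |  →0  ↓0
  @0  [1,2]  acc 0  |  →0  ↓0
  @1  [0,2]  acc 0  |  →0  ↓0
  @1  [1,1]  acc 0  |  →0  ↓0
  @1  [1,2]  acc 0  |  →0  ↓0
  @2  [0,2]  acc 40  |  →5  ↓8
  @2  [1,1]  acc 2  |  →1  ↓2
  @2  [1,2]  acc 0  |  →0  ↓0
  @3  [0,2]  acc 80  |  →8  ↓5
  @3  [1,1]  acc 34  |  →8  ↓4
  @3  [1,2]  acc 8  |  →1  ↓8
  @4  [0,2]  acc 100  |  →4  ↓5
  @4  [1,1]  acc 39  |  →1  ↓5
  @4  [1,2]  acc 48  |  →8  ↓5
  @5  [0,2]  acc 100  |  →0  ↓0
  @5  [1,1]  acc 39  |  →0  ↓0
  @5  [1,2]  acc 53  |  →1  ↓5

PE[1][2].acc = 53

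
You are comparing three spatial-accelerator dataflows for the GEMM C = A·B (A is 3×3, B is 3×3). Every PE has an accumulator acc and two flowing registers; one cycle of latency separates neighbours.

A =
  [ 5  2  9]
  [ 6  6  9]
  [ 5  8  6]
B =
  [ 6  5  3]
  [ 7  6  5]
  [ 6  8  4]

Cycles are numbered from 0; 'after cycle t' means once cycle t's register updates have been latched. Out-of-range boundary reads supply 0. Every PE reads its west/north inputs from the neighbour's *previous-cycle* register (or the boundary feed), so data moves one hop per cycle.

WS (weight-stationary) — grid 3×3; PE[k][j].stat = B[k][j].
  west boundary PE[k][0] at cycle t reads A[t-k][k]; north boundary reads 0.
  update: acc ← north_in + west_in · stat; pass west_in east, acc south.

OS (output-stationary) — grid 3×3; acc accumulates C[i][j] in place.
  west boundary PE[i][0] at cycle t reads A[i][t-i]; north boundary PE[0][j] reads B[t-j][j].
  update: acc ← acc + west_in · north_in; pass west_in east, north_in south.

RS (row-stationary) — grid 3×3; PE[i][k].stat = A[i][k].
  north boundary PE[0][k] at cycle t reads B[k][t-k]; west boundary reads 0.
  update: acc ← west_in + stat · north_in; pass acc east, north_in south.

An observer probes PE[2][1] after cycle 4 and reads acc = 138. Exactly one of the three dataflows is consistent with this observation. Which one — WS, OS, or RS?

dataflow = WS

— WS: 3×3; PE[2][1] trace:
  after 0 — PE[2][1] acc=0, pass-E 0, pass-S 0
  after 1 — PE[2][1] acc=0, pass-E 0, pass-S 0
  after 2 — PE[2][1] acc=0, pass-E 0, pass-S 0
  after 3 — PE[2][1] acc=109, pass-E 9, pass-S 109
  after 4 — PE[2][1] acc=138, pass-E 9, pass-S 138
— OS: 3×3; PE[2][1] trace:
  after 0 — PE[2][1] acc=0, pass-E 0, pass-S 0
  after 1 — PE[2][1] acc=0, pass-E 0, pass-S 0
  after 2 — PE[2][1] acc=0, pass-E 0, pass-S 0
  after 3 — PE[2][1] acc=25, pass-E 5, pass-S 5
  after 4 — PE[2][1] acc=73, pass-E 8, pass-S 6
— RS: 3×3; PE[2][1] trace:
  after 0 — PE[2][1] acc=0, pass-E 0, pass-S 0
  after 1 — PE[2][1] acc=0, pass-E 0, pass-S 0
  after 2 — PE[2][1] acc=0, pass-E 0, pass-S 0
  after 3 — PE[2][1] acc=86, pass-E 86, pass-S 7
  after 4 — PE[2][1] acc=73, pass-E 73, pass-S 6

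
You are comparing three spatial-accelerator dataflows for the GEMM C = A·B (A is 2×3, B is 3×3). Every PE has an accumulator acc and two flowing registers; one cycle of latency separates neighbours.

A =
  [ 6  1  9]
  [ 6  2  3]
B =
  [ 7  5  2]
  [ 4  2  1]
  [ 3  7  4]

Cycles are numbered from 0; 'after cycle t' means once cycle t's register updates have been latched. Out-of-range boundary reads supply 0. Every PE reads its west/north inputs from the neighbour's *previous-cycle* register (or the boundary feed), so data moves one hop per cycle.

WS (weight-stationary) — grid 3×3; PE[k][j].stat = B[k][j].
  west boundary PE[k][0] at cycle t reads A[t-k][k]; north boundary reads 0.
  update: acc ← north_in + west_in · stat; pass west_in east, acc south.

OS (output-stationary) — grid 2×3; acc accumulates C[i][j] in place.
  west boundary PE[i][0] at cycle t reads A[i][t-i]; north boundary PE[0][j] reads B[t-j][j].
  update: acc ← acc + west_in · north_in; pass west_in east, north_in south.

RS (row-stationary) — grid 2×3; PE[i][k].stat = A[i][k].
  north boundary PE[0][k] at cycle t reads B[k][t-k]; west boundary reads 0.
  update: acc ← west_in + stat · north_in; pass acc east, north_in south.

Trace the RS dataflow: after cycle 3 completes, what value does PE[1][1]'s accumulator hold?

PE[1][1].acc = 34

RS on a 2×3 grid — tracing PE[1][1] and its feeders:
  cycle 0: PE[0][1] → acc 0, east 0, south 0
  cycle 0: PE[1][0] → acc 0, east 0, south 0
  cycle 0: PE[1][1] → acc 0, east 0, south 0
  cycle 1: PE[0][1] → acc 46, east 46, south 4
  cycle 1: PE[1][0] → acc 42, east 42, south 7
  cycle 1: PE[1][1] → acc 0, east 0, south 0
  cycle 2: PE[0][1] → acc 32, east 32, south 2
  cycle 2: PE[1][0] → acc 30, east 30, south 5
  cycle 2: PE[1][1] → acc 50, east 50, south 4
  cycle 3: PE[0][1] → acc 13, east 13, south 1
  cycle 3: PE[1][0] → acc 12, east 12, south 2
  cycle 3: PE[1][1] → acc 34, east 34, south 2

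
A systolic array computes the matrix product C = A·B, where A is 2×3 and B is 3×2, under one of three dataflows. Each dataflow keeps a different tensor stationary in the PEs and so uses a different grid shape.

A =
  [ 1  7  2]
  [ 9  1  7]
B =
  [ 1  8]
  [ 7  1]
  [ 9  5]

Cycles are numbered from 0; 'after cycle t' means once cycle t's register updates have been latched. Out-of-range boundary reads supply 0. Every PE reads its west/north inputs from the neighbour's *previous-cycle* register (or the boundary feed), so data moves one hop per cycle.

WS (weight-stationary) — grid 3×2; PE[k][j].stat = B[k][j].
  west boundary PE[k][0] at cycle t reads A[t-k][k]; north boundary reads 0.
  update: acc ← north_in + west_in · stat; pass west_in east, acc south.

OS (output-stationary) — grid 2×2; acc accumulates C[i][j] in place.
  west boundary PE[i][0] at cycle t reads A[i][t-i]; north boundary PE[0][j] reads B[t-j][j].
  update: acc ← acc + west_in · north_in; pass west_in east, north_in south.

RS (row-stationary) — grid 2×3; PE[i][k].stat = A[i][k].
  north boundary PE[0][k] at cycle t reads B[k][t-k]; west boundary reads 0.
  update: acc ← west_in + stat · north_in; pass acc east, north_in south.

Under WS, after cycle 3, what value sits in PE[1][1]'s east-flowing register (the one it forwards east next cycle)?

register = 1

WS (3×2). Following PE[1][1] plus its west/north inputs:
  [0] (0,1) acc=0 (h:0 v:0)
  [0] (1,0) acc=0 (h:0 v:0)
  [0] (1,1) acc=0 (h:0 v:0)
  [1] (0,1) acc=8 (h:1 v:8)
  [1] (1,0) acc=50 (h:7 v:50)
  [1] (1,1) acc=0 (h:0 v:0)
  [2] (0,1) acc=72 (h:9 v:72)
  [2] (1,0) acc=16 (h:1 v:16)
  [2] (1,1) acc=15 (h:7 v:15)
  [3] (0,1) acc=0 (h:0 v:0)
  [3] (1,0) acc=0 (h:0 v:0)
  [3] (1,1) acc=73 (h:1 v:73)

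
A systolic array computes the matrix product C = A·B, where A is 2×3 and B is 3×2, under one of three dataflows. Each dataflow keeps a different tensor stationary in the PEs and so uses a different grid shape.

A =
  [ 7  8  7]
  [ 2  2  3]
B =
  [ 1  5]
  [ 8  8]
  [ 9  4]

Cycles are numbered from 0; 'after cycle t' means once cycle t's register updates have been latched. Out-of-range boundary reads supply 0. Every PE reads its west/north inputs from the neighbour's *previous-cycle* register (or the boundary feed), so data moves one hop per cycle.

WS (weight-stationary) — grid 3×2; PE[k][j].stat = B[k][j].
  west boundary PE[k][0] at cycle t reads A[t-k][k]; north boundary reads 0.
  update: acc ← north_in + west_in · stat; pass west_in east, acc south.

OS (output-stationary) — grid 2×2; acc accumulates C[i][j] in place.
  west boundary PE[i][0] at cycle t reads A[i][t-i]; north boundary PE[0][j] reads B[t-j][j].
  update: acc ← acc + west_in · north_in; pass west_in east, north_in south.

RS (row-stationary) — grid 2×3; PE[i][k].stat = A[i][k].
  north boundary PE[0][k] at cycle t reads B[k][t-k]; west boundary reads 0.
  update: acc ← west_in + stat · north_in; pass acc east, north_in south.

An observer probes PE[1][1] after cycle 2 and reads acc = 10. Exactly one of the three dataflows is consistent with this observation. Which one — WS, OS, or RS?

— WS: 3×2; PE[1][1] trace:
  cycle 0: PE[1][1] → acc 0, east 0, south 0
  cycle 1: PE[1][1] → acc 0, east 0, south 0
  cycle 2: PE[1][1] → acc 99, east 8, south 99
— OS: 2×2; PE[1][1] trace:
  cycle 0: PE[1][1] → acc 0, east 0, south 0
  cycle 1: PE[1][1] → acc 0, east 0, south 0
  cycle 2: PE[1][1] → acc 10, east 2, south 5
— RS: 2×3; PE[1][1] trace:
  cycle 0: PE[1][1] → acc 0, east 0, south 0
  cycle 1: PE[1][1] → acc 0, east 0, south 0
  cycle 2: PE[1][1] → acc 18, east 18, south 8

dataflow = OS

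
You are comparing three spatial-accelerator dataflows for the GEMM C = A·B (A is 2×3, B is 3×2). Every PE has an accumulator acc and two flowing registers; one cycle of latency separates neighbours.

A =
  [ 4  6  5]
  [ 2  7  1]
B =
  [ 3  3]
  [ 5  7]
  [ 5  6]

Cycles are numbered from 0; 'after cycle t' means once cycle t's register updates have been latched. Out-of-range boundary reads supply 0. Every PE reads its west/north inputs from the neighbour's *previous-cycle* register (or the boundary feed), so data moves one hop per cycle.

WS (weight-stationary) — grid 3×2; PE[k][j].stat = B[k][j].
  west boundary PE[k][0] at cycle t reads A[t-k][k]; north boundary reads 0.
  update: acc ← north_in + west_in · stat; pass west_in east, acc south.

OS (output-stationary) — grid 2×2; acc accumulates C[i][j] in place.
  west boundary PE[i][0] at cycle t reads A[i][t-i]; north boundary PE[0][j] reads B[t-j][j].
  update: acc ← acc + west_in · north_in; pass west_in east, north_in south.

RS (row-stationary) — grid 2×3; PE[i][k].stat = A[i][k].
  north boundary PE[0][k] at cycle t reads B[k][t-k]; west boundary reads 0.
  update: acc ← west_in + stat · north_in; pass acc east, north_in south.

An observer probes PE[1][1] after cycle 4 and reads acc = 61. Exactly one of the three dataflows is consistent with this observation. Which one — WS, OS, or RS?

— WS: 3×2; PE[1][1] trace:
  [0] (1,1) acc=0 (h:0 v:0)
  [1] (1,1) acc=0 (h:0 v:0)
  [2] (1,1) acc=54 (h:6 v:54)
  [3] (1,1) acc=55 (h:7 v:55)
  [4] (1,1) acc=0 (h:0 v:0)
— OS: 2×2; PE[1][1] trace:
  [0] (1,1) acc=0 (h:0 v:0)
  [1] (1,1) acc=0 (h:0 v:0)
  [2] (1,1) acc=6 (h:2 v:3)
  [3] (1,1) acc=55 (h:7 v:7)
  [4] (1,1) acc=61 (h:1 v:6)
— RS: 2×3; PE[1][1] trace:
  [0] (1,1) acc=0 (h:0 v:0)
  [1] (1,1) acc=0 (h:0 v:0)
  [2] (1,1) acc=41 (h:41 v:5)
  [3] (1,1) acc=55 (h:55 v:7)
  [4] (1,1) acc=0 (h:0 v:0)

dataflow = OS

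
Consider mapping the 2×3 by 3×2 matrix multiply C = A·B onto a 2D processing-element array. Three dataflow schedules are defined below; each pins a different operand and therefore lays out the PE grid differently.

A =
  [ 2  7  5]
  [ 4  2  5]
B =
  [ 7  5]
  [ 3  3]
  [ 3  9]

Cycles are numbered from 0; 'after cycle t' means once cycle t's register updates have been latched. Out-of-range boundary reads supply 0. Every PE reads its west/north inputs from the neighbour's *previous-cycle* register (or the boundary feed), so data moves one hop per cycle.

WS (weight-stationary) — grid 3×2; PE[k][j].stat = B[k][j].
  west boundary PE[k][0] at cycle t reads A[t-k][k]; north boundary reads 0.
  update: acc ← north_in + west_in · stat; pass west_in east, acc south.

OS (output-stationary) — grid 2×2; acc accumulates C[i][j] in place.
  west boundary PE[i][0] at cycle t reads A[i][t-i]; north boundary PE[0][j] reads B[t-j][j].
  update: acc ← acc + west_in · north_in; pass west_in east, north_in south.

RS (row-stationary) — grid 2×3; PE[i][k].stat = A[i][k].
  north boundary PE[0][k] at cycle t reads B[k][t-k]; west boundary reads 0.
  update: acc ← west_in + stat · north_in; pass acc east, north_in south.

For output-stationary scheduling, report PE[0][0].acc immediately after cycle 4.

PE[0][0].acc = 50

OS (2×2). Following PE[0][0] plus its west/north inputs:
  [0] (0,0) acc=14 (h:2 v:7)
  [1] (0,0) acc=35 (h:7 v:3)
  [2] (0,0) acc=50 (h:5 v:3)
  [3] (0,0) acc=50 (h:0 v:0)
  [4] (0,0) acc=50 (h:0 v:0)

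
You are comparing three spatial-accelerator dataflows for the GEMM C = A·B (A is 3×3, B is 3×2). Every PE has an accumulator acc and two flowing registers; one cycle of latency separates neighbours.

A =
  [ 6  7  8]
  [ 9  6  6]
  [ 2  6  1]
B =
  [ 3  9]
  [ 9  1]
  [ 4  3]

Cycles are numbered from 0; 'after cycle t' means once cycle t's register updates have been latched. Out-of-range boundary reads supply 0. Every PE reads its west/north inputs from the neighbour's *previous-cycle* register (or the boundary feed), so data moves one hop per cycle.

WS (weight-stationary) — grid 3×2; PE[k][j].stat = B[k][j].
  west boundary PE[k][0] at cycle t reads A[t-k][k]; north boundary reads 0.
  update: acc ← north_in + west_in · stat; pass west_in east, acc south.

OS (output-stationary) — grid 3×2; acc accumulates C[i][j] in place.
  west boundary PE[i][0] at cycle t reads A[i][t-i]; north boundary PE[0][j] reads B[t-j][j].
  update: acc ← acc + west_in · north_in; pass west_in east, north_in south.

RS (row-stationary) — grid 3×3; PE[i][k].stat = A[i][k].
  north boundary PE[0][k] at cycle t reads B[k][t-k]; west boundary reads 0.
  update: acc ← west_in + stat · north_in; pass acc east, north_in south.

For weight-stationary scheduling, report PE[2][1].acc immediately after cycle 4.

WS (3×2). Following PE[2][1] plus its west/north inputs:
  c0 r1c1: 0 / 0 / 0
  c0 r2c0: 0 / 0 / 0
  c0 r2c1: 0 / 0 / 0
  c1 r1c1: 0 / 0 / 0
  c1 r2c0: 0 / 0 / 0
  c1 r2c1: 0 / 0 / 0
  c2 r1c1: 61 / 7 / 61
  c2 r2c0: 113 / 8 / 113
  c2 r2c1: 0 / 0 / 0
  c3 r1c1: 87 / 6 / 87
  c3 r2c0: 105 / 6 / 105
  c3 r2c1: 85 / 8 / 85
  c4 r1c1: 24 / 6 / 24
  c4 r2c0: 64 / 1 / 64
  c4 r2c1: 105 / 6 / 105

PE[2][1].acc = 105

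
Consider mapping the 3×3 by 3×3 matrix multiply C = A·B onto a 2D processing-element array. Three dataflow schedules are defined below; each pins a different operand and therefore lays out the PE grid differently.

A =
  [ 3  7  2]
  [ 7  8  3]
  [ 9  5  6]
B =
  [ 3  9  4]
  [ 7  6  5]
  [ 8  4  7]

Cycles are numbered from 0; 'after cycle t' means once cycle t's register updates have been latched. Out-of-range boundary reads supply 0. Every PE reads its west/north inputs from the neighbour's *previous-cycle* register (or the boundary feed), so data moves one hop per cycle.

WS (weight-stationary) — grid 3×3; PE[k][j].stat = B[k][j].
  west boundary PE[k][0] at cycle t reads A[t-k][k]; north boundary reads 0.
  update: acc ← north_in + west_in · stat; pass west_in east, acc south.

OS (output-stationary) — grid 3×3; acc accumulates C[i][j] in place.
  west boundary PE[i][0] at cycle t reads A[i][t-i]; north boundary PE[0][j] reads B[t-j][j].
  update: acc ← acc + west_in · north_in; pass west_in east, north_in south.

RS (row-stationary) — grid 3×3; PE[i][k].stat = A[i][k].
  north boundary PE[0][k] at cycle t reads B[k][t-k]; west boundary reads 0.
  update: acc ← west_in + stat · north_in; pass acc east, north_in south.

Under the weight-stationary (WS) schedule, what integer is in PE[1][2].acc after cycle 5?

WS on a 3×3 grid — tracing PE[1][2] and its feeders:
  cycle 0: PE[0][2] → acc 0, east 0, south 0
  cycle 0: PE[1][1] → acc 0, east 0, south 0
  cycle 0: PE[1][2] → acc 0, east 0, south 0
  cycle 1: PE[0][2] → acc 0, east 0, south 0
  cycle 1: PE[1][1] → acc 0, east 0, south 0
  cycle 1: PE[1][2] → acc 0, east 0, south 0
  cycle 2: PE[0][2] → acc 12, east 3, south 12
  cycle 2: PE[1][1] → acc 69, east 7, south 69
  cycle 2: PE[1][2] → acc 0, east 0, south 0
  cycle 3: PE[0][2] → acc 28, east 7, south 28
  cycle 3: PE[1][1] → acc 111, east 8, south 111
  cycle 3: PE[1][2] → acc 47, east 7, south 47
  cycle 4: PE[0][2] → acc 36, east 9, south 36
  cycle 4: PE[1][1] → acc 111, east 5, south 111
  cycle 4: PE[1][2] → acc 68, east 8, south 68
  cycle 5: PE[0][2] → acc 0, east 0, south 0
  cycle 5: PE[1][1] → acc 0, east 0, south 0
  cycle 5: PE[1][2] → acc 61, east 5, south 61

PE[1][2].acc = 61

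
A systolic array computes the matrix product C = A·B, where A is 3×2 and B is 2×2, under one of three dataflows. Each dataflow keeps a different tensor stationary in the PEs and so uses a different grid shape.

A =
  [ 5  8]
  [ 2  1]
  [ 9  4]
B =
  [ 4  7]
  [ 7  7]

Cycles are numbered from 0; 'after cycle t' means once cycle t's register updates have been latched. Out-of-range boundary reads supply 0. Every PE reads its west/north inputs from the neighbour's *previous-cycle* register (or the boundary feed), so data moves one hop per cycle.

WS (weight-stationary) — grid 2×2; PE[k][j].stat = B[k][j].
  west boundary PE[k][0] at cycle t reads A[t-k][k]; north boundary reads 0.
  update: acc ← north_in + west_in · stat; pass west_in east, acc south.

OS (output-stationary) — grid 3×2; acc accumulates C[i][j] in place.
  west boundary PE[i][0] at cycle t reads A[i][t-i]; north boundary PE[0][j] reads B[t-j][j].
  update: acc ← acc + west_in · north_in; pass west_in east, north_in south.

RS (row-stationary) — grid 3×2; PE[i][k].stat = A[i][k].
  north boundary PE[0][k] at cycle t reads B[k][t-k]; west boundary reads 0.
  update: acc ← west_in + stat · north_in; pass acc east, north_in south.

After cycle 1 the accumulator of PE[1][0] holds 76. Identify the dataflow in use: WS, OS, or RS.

dataflow = WS

WS (2×2 grid), PE[1][0]:
  t=0 PE[1][0]: acc=0 h=0 v=0
  t=1 PE[1][0]: acc=76 h=8 v=76
OS (3×2 grid), PE[1][0]:
  t=0 PE[1][0]: acc=0 h=0 v=0
  t=1 PE[1][0]: acc=8 h=2 v=4
RS (3×2 grid), PE[1][0]:
  t=0 PE[1][0]: acc=0 h=0 v=0
  t=1 PE[1][0]: acc=8 h=8 v=4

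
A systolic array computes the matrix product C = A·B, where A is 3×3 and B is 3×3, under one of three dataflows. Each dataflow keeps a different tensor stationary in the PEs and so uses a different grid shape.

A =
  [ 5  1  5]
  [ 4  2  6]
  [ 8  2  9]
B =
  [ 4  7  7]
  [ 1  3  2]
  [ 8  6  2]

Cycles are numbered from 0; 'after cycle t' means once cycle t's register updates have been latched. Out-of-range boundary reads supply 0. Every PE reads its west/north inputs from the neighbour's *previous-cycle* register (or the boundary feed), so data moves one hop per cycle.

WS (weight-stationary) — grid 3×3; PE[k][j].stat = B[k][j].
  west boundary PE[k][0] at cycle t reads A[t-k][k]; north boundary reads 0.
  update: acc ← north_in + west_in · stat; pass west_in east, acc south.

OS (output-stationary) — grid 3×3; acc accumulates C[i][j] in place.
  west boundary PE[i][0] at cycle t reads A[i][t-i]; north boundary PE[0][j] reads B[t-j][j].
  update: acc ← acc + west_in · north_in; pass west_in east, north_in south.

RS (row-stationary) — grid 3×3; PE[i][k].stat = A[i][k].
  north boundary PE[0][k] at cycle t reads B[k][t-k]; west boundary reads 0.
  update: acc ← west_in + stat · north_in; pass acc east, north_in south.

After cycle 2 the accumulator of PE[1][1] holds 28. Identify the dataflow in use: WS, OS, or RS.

WS (3×3 grid), PE[1][1]:
  step 0 · PE1,1: acc=0; fwd→0 fwd↓0
  step 1 · PE1,1: acc=0; fwd→0 fwd↓0
  step 2 · PE1,1: acc=38; fwd→1 fwd↓38
OS (3×3 grid), PE[1][1]:
  step 0 · PE1,1: acc=0; fwd→0 fwd↓0
  step 1 · PE1,1: acc=0; fwd→0 fwd↓0
  step 2 · PE1,1: acc=28; fwd→4 fwd↓7
RS (3×3 grid), PE[1][1]:
  step 0 · PE1,1: acc=0; fwd→0 fwd↓0
  step 1 · PE1,1: acc=0; fwd→0 fwd↓0
  step 2 · PE1,1: acc=18; fwd→18 fwd↓1

dataflow = OS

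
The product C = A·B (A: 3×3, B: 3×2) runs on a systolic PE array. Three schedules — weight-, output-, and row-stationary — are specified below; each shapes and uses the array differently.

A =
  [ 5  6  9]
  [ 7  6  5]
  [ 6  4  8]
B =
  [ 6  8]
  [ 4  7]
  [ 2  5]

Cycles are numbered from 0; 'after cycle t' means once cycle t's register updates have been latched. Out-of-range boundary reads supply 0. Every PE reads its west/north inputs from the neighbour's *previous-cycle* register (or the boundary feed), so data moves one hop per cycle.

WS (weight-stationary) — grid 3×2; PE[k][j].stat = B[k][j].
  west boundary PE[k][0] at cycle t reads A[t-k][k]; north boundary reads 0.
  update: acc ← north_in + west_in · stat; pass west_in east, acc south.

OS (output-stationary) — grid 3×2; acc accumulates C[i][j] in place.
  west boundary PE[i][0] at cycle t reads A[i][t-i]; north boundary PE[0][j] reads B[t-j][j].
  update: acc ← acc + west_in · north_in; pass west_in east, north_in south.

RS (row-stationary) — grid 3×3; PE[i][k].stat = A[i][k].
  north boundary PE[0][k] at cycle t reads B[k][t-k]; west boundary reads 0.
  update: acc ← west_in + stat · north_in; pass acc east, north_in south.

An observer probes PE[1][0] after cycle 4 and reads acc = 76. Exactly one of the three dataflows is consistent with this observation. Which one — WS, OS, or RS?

WS [3×2] PE[1][0] across cycles:
  0: (1,0).acc=0  regs=<0,0>
  1: (1,0).acc=54  regs=<6,54>
  2: (1,0).acc=66  regs=<6,66>
  3: (1,0).acc=52  regs=<4,52>
  4: (1,0).acc=0  regs=<0,0>
OS [3×2] PE[1][0] across cycles:
  0: (1,0).acc=0  regs=<0,0>
  1: (1,0).acc=42  regs=<7,6>
  2: (1,0).acc=66  regs=<6,4>
  3: (1,0).acc=76  regs=<5,2>
  4: (1,0).acc=76  regs=<0,0>
RS [3×3] PE[1][0] across cycles:
  0: (1,0).acc=0  regs=<0,0>
  1: (1,0).acc=42  regs=<42,6>
  2: (1,0).acc=56  regs=<56,8>
  3: (1,0).acc=0  regs=<0,0>
  4: (1,0).acc=0  regs=<0,0>

dataflow = OS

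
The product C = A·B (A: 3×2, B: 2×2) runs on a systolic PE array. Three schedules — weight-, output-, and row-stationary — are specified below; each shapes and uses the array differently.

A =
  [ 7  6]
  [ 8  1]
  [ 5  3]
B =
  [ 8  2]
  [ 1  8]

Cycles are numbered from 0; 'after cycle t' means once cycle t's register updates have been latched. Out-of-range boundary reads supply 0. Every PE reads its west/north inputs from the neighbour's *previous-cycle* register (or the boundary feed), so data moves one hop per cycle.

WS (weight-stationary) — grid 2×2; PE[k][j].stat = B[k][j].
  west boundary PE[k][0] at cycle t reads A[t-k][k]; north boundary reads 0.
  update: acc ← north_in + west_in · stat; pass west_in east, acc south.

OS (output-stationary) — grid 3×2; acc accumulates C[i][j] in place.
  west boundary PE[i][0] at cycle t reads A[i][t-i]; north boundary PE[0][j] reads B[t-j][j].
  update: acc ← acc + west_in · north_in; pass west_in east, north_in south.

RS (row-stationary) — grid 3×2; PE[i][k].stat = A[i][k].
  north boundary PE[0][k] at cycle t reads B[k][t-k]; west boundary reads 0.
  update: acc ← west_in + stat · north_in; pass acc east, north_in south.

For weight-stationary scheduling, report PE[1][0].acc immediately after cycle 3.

WS (2×2). Following PE[1][0] plus its west/north inputs:
  0: (0,0).acc=56  regs=<7,56>
  0: (1,0).acc=0  regs=<0,0>
  1: (0,0).acc=64  regs=<8,64>
  1: (1,0).acc=62  regs=<6,62>
  2: (0,0).acc=40  regs=<5,40>
  2: (1,0).acc=65  regs=<1,65>
  3: (0,0).acc=0  regs=<0,0>
  3: (1,0).acc=43  regs=<3,43>

PE[1][0].acc = 43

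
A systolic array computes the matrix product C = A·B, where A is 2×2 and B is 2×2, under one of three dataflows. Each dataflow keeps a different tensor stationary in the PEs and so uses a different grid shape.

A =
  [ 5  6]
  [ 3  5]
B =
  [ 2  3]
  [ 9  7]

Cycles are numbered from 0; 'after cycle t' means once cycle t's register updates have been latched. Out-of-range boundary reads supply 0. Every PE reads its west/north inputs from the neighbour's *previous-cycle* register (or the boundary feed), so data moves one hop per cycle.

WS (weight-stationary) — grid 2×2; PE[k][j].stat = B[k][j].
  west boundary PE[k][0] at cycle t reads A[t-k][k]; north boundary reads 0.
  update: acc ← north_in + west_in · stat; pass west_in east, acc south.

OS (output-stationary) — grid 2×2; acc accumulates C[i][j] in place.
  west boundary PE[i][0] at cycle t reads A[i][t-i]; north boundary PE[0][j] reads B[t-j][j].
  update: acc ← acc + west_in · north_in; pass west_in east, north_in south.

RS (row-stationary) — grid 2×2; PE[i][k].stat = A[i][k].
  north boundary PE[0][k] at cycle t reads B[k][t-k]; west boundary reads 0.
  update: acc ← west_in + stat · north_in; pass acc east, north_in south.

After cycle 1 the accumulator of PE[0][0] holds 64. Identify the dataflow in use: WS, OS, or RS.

dataflow = OS

WS (2×2 grid), PE[0][0]:
  step 0 · PE0,0: acc=10; fwd→5 fwd↓10
  step 1 · PE0,0: acc=6; fwd→3 fwd↓6
OS (2×2 grid), PE[0][0]:
  step 0 · PE0,0: acc=10; fwd→5 fwd↓2
  step 1 · PE0,0: acc=64; fwd→6 fwd↓9
RS (2×2 grid), PE[0][0]:
  step 0 · PE0,0: acc=10; fwd→10 fwd↓2
  step 1 · PE0,0: acc=15; fwd→15 fwd↓3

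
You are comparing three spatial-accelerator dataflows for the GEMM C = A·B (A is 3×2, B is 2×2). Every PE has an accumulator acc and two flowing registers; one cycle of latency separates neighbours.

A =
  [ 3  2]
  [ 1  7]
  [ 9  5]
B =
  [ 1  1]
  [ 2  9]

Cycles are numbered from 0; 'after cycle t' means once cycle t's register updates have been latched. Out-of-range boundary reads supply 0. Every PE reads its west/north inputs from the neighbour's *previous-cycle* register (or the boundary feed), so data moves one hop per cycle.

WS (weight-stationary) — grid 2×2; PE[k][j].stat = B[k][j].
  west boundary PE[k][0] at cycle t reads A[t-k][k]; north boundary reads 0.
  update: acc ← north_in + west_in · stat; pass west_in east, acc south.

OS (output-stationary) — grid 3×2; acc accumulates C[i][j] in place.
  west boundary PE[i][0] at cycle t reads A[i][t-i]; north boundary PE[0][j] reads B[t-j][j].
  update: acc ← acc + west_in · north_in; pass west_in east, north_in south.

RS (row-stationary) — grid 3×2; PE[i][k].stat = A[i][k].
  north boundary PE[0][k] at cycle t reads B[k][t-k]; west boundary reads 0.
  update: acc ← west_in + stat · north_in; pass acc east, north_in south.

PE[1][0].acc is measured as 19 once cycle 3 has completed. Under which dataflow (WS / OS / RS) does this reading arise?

WS (2×2 grid), PE[1][0]:
  [0] (1,0) acc=0 (h:0 v:0)
  [1] (1,0) acc=7 (h:2 v:7)
  [2] (1,0) acc=15 (h:7 v:15)
  [3] (1,0) acc=19 (h:5 v:19)
OS (3×2 grid), PE[1][0]:
  [0] (1,0) acc=0 (h:0 v:0)
  [1] (1,0) acc=1 (h:1 v:1)
  [2] (1,0) acc=15 (h:7 v:2)
  [3] (1,0) acc=15 (h:0 v:0)
RS (3×2 grid), PE[1][0]:
  [0] (1,0) acc=0 (h:0 v:0)
  [1] (1,0) acc=1 (h:1 v:1)
  [2] (1,0) acc=1 (h:1 v:1)
  [3] (1,0) acc=0 (h:0 v:0)

dataflow = WS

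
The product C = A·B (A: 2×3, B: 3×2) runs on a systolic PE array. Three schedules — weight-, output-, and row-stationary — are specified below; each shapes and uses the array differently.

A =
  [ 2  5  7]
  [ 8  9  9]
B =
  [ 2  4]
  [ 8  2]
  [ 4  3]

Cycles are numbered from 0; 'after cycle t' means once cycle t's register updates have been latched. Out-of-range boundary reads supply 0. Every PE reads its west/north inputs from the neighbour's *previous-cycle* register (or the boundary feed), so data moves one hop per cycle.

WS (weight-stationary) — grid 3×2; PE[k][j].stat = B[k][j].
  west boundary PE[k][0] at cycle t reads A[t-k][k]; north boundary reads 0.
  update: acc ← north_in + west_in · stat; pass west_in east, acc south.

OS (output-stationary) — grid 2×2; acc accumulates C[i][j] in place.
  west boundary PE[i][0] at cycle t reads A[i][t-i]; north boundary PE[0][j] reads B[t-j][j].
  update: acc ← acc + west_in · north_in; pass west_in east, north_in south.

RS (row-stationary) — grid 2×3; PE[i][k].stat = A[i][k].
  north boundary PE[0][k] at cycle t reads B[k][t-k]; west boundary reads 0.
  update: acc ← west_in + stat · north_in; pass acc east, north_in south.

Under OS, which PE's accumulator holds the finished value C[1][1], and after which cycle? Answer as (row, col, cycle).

(row, col, cycle) = (1, 1, 4)

OS — PE[1][1] is where C[1][1] collects:
  @0  [1,1]  acc 0  |  →0  ↓0
  @1  [1,1]  acc 0  |  →0  ↓0
  @2  [1,1]  acc 32  |  →8  ↓4
  @3  [1,1]  acc 50  |  →9  ↓2
  @4  [1,1]  acc 77  |  →9  ↓3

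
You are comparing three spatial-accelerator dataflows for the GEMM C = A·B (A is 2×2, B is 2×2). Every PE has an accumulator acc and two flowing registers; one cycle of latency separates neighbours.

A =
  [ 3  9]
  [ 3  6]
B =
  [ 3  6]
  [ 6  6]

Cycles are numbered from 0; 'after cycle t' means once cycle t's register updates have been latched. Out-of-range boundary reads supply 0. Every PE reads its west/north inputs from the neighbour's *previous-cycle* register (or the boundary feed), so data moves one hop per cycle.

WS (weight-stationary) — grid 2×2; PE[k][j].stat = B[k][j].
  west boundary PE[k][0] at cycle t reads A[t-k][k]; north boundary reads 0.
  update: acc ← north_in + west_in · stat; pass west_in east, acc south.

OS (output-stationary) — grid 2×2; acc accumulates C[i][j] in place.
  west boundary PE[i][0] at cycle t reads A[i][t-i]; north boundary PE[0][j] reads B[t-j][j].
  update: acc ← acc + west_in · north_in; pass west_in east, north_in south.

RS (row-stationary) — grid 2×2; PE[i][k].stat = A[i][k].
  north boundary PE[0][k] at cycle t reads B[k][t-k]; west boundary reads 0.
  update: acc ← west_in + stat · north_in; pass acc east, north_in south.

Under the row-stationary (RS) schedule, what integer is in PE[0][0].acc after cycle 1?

RS on a 2×2 grid — tracing PE[0][0] and its feeders:
  cycle 0: PE[0][0] → acc 9, east 9, south 3
  cycle 1: PE[0][0] → acc 18, east 18, south 6

PE[0][0].acc = 18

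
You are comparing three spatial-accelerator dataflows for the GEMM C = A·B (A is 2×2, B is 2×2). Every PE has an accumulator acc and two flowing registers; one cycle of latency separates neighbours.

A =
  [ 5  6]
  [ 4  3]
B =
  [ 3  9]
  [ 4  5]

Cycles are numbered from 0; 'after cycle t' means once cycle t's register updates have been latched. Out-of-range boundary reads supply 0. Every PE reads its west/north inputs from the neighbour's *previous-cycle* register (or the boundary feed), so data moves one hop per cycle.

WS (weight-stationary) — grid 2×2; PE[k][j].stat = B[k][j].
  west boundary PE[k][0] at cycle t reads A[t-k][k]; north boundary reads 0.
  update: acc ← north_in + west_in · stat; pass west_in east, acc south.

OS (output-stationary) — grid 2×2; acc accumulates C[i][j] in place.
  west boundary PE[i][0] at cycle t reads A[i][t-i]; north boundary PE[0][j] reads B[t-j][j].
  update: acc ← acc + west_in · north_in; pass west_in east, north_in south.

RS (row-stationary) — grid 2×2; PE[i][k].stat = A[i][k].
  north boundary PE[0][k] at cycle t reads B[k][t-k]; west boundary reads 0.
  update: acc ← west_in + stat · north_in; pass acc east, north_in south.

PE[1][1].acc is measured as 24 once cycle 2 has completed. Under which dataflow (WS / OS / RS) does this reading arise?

WS [2×2] PE[1][1] across cycles:
  0: (1,1).acc=0  regs=<0,0>
  1: (1,1).acc=0  regs=<0,0>
  2: (1,1).acc=75  regs=<6,75>
OS [2×2] PE[1][1] across cycles:
  0: (1,1).acc=0  regs=<0,0>
  1: (1,1).acc=0  regs=<0,0>
  2: (1,1).acc=36  regs=<4,9>
RS [2×2] PE[1][1] across cycles:
  0: (1,1).acc=0  regs=<0,0>
  1: (1,1).acc=0  regs=<0,0>
  2: (1,1).acc=24  regs=<24,4>

dataflow = RS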